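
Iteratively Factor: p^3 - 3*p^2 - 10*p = (p - 5)*(p^2 + 2*p) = (p - 5)*(p + 2)*(p)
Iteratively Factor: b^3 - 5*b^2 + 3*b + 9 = (b + 1)*(b^2 - 6*b + 9) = (b - 3)*(b + 1)*(b - 3)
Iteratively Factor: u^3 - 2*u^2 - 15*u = (u - 5)*(u^2 + 3*u) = u*(u - 5)*(u + 3)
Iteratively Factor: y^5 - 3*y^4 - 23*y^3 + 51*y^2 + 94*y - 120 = (y - 3)*(y^4 - 23*y^2 - 18*y + 40) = (y - 3)*(y - 1)*(y^3 + y^2 - 22*y - 40) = (y - 3)*(y - 1)*(y + 4)*(y^2 - 3*y - 10) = (y - 5)*(y - 3)*(y - 1)*(y + 4)*(y + 2)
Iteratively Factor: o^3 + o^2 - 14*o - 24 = (o + 3)*(o^2 - 2*o - 8) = (o - 4)*(o + 3)*(o + 2)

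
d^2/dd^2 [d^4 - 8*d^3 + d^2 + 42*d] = 12*d^2 - 48*d + 2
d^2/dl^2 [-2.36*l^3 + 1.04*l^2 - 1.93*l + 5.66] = 2.08 - 14.16*l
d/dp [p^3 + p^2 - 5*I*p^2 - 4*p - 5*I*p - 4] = 3*p^2 + p*(2 - 10*I) - 4 - 5*I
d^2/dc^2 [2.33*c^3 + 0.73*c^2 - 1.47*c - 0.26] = 13.98*c + 1.46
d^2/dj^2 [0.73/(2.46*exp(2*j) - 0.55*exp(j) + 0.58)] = ((0.4015 - 7.1832*exp(j))*(2.46*exp(2*j) - 0.55*exp(j) + 0.58) + 0.73*(4.92*exp(j) - 0.55)*(9.84*exp(j) - 1.1)*exp(j))*exp(j)/(2.46*exp(2*j) - 0.55*exp(j) + 0.58)^3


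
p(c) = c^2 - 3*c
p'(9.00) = 15.00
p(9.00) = 54.00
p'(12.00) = 21.00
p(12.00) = 108.00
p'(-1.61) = -6.22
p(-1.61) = 7.42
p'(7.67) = 12.34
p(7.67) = 35.82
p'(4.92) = 6.84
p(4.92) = 9.45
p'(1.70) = 0.40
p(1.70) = -2.21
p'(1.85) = 0.70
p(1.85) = -2.13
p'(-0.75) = -4.50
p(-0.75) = 2.81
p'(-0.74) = -4.48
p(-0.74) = 2.77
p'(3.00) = 3.00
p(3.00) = 0.00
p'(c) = 2*c - 3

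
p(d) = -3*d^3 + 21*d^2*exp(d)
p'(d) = 21*d^2*exp(d) - 9*d^2 + 42*d*exp(d)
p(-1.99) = 35.01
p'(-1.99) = -35.70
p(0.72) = 21.25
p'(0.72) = 79.83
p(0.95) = 46.43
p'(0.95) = 144.05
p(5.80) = 232751.49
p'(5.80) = 313495.03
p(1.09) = 70.32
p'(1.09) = 199.68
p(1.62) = 265.73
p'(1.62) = 598.68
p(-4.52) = 281.71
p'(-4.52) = -181.27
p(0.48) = 7.49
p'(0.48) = 38.33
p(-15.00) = 10125.00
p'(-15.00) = -2025.00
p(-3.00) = 90.41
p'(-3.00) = -77.86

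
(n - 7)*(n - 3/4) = n^2 - 31*n/4 + 21/4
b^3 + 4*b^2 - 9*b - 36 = (b - 3)*(b + 3)*(b + 4)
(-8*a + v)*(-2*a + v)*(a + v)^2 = 16*a^4 + 22*a^3*v - 3*a^2*v^2 - 8*a*v^3 + v^4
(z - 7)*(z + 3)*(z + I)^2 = z^4 - 4*z^3 + 2*I*z^3 - 22*z^2 - 8*I*z^2 + 4*z - 42*I*z + 21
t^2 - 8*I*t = t*(t - 8*I)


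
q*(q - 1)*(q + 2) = q^3 + q^2 - 2*q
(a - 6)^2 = a^2 - 12*a + 36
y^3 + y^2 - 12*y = y*(y - 3)*(y + 4)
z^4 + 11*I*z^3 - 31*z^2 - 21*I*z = z*(z + I)*(z + 3*I)*(z + 7*I)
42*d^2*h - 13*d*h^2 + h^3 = h*(-7*d + h)*(-6*d + h)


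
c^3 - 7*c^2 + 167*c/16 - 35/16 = (c - 5)*(c - 7/4)*(c - 1/4)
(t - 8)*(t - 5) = t^2 - 13*t + 40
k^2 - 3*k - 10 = (k - 5)*(k + 2)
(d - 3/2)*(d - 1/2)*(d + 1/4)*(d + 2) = d^4 + d^3/4 - 13*d^2/4 + 11*d/16 + 3/8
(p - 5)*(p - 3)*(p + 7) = p^3 - p^2 - 41*p + 105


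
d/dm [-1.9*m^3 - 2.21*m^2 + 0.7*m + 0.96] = -5.7*m^2 - 4.42*m + 0.7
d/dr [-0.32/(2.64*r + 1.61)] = 0.8448/(2.64*r + 1.61)^2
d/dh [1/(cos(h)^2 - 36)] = 2*sin(h)*cos(h)/(cos(h)^2 - 36)^2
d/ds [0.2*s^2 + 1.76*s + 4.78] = 0.4*s + 1.76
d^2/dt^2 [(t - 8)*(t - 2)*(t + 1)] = 6*t - 18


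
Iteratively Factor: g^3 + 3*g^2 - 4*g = (g + 4)*(g^2 - g) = (g - 1)*(g + 4)*(g)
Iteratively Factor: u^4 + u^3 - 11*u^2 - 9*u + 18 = (u + 2)*(u^3 - u^2 - 9*u + 9) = (u + 2)*(u + 3)*(u^2 - 4*u + 3) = (u - 1)*(u + 2)*(u + 3)*(u - 3)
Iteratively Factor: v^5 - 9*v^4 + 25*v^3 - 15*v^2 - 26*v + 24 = (v - 1)*(v^4 - 8*v^3 + 17*v^2 + 2*v - 24) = (v - 4)*(v - 1)*(v^3 - 4*v^2 + v + 6) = (v - 4)*(v - 3)*(v - 1)*(v^2 - v - 2) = (v - 4)*(v - 3)*(v - 2)*(v - 1)*(v + 1)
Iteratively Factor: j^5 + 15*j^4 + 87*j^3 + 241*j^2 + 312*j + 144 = (j + 3)*(j^4 + 12*j^3 + 51*j^2 + 88*j + 48) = (j + 3)*(j + 4)*(j^3 + 8*j^2 + 19*j + 12) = (j + 3)^2*(j + 4)*(j^2 + 5*j + 4) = (j + 1)*(j + 3)^2*(j + 4)*(j + 4)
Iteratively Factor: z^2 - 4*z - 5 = (z + 1)*(z - 5)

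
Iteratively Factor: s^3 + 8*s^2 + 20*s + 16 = (s + 4)*(s^2 + 4*s + 4) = (s + 2)*(s + 4)*(s + 2)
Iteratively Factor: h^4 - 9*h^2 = (h - 3)*(h^3 + 3*h^2) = h*(h - 3)*(h^2 + 3*h) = h^2*(h - 3)*(h + 3)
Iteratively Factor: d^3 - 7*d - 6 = (d - 3)*(d^2 + 3*d + 2) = (d - 3)*(d + 1)*(d + 2)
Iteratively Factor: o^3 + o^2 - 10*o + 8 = (o + 4)*(o^2 - 3*o + 2) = (o - 1)*(o + 4)*(o - 2)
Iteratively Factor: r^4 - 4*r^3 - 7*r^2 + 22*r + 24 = (r - 4)*(r^3 - 7*r - 6) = (r - 4)*(r + 2)*(r^2 - 2*r - 3) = (r - 4)*(r - 3)*(r + 2)*(r + 1)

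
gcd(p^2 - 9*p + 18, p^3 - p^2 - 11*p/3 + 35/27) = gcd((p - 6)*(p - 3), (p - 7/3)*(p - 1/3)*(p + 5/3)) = 1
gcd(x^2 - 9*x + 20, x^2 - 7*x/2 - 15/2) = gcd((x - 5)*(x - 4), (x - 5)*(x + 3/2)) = x - 5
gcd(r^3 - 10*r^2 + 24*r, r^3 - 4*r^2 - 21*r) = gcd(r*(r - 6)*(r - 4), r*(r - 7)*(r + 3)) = r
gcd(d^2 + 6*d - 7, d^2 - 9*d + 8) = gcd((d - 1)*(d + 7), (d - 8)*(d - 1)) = d - 1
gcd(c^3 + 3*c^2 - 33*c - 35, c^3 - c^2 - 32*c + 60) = c - 5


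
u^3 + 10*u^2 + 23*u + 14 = (u + 1)*(u + 2)*(u + 7)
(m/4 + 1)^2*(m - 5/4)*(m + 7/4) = m^4/16 + 17*m^3/32 + 285*m^2/256 - 19*m/32 - 35/16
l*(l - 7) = l^2 - 7*l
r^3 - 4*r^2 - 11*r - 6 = (r - 6)*(r + 1)^2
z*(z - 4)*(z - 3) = z^3 - 7*z^2 + 12*z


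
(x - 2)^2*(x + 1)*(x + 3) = x^4 - 9*x^2 + 4*x + 12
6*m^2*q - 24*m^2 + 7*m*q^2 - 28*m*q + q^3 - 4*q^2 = (m + q)*(6*m + q)*(q - 4)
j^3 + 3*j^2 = j^2*(j + 3)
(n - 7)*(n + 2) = n^2 - 5*n - 14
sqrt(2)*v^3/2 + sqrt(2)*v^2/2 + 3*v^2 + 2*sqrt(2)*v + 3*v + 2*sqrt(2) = (v + 1)*(v + 2*sqrt(2))*(sqrt(2)*v/2 + 1)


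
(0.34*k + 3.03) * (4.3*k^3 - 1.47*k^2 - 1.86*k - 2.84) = 1.462*k^4 + 12.5292*k^3 - 5.0865*k^2 - 6.6014*k - 8.6052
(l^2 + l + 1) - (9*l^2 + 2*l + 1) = -8*l^2 - l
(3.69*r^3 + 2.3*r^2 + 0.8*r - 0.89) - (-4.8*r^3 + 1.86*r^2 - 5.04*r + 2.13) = 8.49*r^3 + 0.44*r^2 + 5.84*r - 3.02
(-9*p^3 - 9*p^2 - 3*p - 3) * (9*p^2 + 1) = -81*p^5 - 81*p^4 - 36*p^3 - 36*p^2 - 3*p - 3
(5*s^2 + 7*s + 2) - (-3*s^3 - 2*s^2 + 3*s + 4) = 3*s^3 + 7*s^2 + 4*s - 2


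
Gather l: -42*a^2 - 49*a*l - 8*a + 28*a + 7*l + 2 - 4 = -42*a^2 + 20*a + l*(7 - 49*a) - 2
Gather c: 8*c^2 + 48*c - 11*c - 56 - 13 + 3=8*c^2 + 37*c - 66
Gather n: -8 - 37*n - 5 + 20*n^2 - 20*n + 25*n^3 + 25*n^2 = 25*n^3 + 45*n^2 - 57*n - 13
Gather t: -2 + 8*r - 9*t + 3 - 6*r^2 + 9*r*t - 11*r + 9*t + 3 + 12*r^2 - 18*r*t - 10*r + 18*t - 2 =6*r^2 - 13*r + t*(18 - 9*r) + 2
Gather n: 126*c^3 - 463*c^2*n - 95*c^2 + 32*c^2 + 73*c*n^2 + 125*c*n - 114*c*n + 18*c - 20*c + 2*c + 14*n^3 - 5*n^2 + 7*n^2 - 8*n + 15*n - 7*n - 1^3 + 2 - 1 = 126*c^3 - 63*c^2 + 14*n^3 + n^2*(73*c + 2) + n*(-463*c^2 + 11*c)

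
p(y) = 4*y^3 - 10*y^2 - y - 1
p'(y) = 12*y^2 - 20*y - 1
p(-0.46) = -3.05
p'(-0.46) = 10.74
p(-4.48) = -556.89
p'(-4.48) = 329.44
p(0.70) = -5.23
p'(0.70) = -9.12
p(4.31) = 129.18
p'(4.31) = 135.71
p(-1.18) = -20.32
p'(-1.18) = 39.31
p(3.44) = 40.05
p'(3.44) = 72.20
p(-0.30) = -1.71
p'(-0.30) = 6.08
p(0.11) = -1.23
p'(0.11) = -3.05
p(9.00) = 2096.00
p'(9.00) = 791.00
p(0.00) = -1.00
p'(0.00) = -1.00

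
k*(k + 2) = k^2 + 2*k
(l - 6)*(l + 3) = l^2 - 3*l - 18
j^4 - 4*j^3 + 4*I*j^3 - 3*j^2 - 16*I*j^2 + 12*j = j*(j - 4)*(j + I)*(j + 3*I)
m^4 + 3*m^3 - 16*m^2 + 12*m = m*(m - 2)*(m - 1)*(m + 6)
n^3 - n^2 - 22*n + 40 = (n - 4)*(n - 2)*(n + 5)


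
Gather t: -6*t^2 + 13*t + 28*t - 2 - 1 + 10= -6*t^2 + 41*t + 7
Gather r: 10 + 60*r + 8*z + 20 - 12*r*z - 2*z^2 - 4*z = r*(60 - 12*z) - 2*z^2 + 4*z + 30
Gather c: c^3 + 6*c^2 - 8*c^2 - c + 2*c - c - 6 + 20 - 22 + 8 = c^3 - 2*c^2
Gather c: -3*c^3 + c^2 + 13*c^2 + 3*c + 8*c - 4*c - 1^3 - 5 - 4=-3*c^3 + 14*c^2 + 7*c - 10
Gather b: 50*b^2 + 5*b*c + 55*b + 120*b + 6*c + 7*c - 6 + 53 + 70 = 50*b^2 + b*(5*c + 175) + 13*c + 117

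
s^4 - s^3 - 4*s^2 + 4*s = s*(s - 2)*(s - 1)*(s + 2)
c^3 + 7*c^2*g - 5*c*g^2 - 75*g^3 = (c - 3*g)*(c + 5*g)^2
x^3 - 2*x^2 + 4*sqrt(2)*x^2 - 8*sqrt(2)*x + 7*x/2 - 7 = (x - 2)*(x + sqrt(2)/2)*(x + 7*sqrt(2)/2)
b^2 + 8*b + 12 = (b + 2)*(b + 6)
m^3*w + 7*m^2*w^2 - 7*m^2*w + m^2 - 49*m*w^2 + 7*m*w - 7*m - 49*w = (m - 7)*(m + 7*w)*(m*w + 1)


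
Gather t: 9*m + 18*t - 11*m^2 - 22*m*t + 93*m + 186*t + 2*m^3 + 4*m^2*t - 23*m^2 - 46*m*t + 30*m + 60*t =2*m^3 - 34*m^2 + 132*m + t*(4*m^2 - 68*m + 264)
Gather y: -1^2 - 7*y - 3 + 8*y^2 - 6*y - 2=8*y^2 - 13*y - 6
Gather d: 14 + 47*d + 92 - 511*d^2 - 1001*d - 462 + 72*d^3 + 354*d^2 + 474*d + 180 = 72*d^3 - 157*d^2 - 480*d - 176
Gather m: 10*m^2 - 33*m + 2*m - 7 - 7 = 10*m^2 - 31*m - 14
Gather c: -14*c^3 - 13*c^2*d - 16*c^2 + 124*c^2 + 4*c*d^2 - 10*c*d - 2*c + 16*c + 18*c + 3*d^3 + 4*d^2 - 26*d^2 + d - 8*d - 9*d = -14*c^3 + c^2*(108 - 13*d) + c*(4*d^2 - 10*d + 32) + 3*d^3 - 22*d^2 - 16*d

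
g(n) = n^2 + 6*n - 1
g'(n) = 2*n + 6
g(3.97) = 38.58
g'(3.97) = 13.94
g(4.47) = 45.80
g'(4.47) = 14.94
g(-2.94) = -10.00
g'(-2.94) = 0.12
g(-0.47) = -3.60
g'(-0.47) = 5.06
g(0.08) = -0.51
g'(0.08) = 6.16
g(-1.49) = -7.72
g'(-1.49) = 3.02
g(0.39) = 1.49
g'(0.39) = 6.78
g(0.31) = 0.96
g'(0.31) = 6.62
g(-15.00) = 134.00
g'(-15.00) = -24.00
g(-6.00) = -1.00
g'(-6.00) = -6.00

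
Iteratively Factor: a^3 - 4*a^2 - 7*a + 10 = (a - 1)*(a^2 - 3*a - 10) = (a - 1)*(a + 2)*(a - 5)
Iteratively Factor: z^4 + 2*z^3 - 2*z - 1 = (z - 1)*(z^3 + 3*z^2 + 3*z + 1) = (z - 1)*(z + 1)*(z^2 + 2*z + 1) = (z - 1)*(z + 1)^2*(z + 1)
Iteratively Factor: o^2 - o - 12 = (o + 3)*(o - 4)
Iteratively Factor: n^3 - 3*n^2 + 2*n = (n)*(n^2 - 3*n + 2) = n*(n - 2)*(n - 1)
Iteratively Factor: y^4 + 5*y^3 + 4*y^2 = (y)*(y^3 + 5*y^2 + 4*y) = y^2*(y^2 + 5*y + 4) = y^2*(y + 1)*(y + 4)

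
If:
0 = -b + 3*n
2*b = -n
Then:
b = 0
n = 0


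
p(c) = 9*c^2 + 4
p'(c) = 18*c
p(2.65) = 67.20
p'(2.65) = 47.70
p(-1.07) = 14.30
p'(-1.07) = -19.26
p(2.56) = 62.98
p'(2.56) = 46.08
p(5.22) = 249.24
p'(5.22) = 93.96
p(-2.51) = 60.70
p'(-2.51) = -45.18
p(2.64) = 66.73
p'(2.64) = 47.52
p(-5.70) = 296.41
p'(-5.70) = -102.60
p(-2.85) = 77.10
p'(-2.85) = -51.30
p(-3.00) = 85.00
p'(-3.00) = -54.00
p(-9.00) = 733.00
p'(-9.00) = -162.00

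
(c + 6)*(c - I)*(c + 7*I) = c^3 + 6*c^2 + 6*I*c^2 + 7*c + 36*I*c + 42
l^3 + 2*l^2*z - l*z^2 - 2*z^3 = (l - z)*(l + z)*(l + 2*z)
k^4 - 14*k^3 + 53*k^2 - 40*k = k*(k - 8)*(k - 5)*(k - 1)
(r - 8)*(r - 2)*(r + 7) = r^3 - 3*r^2 - 54*r + 112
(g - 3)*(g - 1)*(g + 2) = g^3 - 2*g^2 - 5*g + 6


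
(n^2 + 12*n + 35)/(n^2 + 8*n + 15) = (n + 7)/(n + 3)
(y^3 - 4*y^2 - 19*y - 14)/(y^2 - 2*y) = (y^3 - 4*y^2 - 19*y - 14)/(y*(y - 2))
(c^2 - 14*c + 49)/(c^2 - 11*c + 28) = (c - 7)/(c - 4)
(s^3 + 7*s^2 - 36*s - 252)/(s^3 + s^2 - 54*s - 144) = (s^2 + s - 42)/(s^2 - 5*s - 24)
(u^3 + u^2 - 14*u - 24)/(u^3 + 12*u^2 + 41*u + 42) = (u - 4)/(u + 7)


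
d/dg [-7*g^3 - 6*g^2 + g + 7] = -21*g^2 - 12*g + 1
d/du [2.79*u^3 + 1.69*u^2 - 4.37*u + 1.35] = 8.37*u^2 + 3.38*u - 4.37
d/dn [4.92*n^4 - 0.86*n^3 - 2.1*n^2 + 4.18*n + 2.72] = 19.68*n^3 - 2.58*n^2 - 4.2*n + 4.18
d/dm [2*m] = 2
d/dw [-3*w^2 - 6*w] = -6*w - 6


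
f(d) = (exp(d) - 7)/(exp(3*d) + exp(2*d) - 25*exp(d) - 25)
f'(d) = (exp(d) - 7)*(-3*exp(3*d) - 2*exp(2*d) + 25*exp(d))/(exp(3*d) + exp(2*d) - 25*exp(d) - 25)^2 + exp(d)/(exp(3*d) + exp(2*d) - 25*exp(d) - 25) = (-(exp(d) - 7)*(3*exp(2*d) + 2*exp(d) - 25) + exp(3*d) + exp(2*d) - 25*exp(d) - 25)*exp(d)/(exp(3*d) + exp(2*d) - 25*exp(d) - 25)^2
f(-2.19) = 0.25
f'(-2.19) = -0.03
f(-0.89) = 0.19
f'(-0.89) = -0.06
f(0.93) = 0.07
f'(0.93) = -0.04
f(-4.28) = 0.28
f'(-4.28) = -0.00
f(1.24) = 0.06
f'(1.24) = 0.00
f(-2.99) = 0.26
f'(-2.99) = -0.01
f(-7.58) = 0.28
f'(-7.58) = -0.00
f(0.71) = 0.08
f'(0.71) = -0.05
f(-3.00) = 0.26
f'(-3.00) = -0.01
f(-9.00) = 0.28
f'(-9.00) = 0.00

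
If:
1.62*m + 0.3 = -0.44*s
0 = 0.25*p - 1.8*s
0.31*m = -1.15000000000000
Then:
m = -3.71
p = 93.43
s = 12.98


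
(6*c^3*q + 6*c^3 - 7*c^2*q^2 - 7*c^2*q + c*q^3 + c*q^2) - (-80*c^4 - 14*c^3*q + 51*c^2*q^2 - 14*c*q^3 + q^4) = 80*c^4 + 20*c^3*q + 6*c^3 - 58*c^2*q^2 - 7*c^2*q + 15*c*q^3 + c*q^2 - q^4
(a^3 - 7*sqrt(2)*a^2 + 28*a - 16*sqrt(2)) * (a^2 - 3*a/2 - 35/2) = a^5 - 7*sqrt(2)*a^4 - 3*a^4/2 + 21*a^3/2 + 21*sqrt(2)*a^3/2 - 42*a^2 + 213*sqrt(2)*a^2/2 - 490*a + 24*sqrt(2)*a + 280*sqrt(2)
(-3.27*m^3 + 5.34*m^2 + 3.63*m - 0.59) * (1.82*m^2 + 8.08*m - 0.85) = -5.9514*m^5 - 16.7028*m^4 + 52.5333*m^3 + 23.7176*m^2 - 7.8527*m + 0.5015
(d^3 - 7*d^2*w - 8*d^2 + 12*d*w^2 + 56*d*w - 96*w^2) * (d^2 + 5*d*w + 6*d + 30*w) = d^5 - 2*d^4*w - 2*d^4 - 23*d^3*w^2 + 4*d^3*w - 48*d^3 + 60*d^2*w^3 + 46*d^2*w^2 + 96*d^2*w - 120*d*w^3 + 1104*d*w^2 - 2880*w^3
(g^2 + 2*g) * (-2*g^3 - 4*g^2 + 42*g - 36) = -2*g^5 - 8*g^4 + 34*g^3 + 48*g^2 - 72*g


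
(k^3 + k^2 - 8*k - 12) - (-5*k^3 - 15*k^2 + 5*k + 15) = 6*k^3 + 16*k^2 - 13*k - 27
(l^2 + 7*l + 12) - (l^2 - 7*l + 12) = 14*l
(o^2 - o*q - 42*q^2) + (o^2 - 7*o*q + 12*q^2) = 2*o^2 - 8*o*q - 30*q^2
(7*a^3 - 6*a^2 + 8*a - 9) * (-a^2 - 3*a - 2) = -7*a^5 - 15*a^4 - 4*a^3 - 3*a^2 + 11*a + 18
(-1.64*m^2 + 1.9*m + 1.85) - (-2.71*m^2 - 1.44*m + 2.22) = 1.07*m^2 + 3.34*m - 0.37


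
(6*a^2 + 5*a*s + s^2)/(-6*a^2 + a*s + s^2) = (2*a + s)/(-2*a + s)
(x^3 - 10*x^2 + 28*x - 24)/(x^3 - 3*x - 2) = (x^2 - 8*x + 12)/(x^2 + 2*x + 1)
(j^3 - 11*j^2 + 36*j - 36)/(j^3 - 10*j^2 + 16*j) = (j^2 - 9*j + 18)/(j*(j - 8))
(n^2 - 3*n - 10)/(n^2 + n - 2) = (n - 5)/(n - 1)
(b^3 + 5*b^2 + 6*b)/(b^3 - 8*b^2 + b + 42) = b*(b + 3)/(b^2 - 10*b + 21)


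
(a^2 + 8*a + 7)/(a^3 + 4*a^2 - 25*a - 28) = 1/(a - 4)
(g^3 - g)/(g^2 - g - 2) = g*(g - 1)/(g - 2)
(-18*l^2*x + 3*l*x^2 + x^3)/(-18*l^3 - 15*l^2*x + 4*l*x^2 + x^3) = x/(l + x)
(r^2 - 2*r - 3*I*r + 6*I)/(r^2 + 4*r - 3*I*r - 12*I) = (r - 2)/(r + 4)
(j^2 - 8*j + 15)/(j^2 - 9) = (j - 5)/(j + 3)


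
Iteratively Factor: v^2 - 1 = (v - 1)*(v + 1)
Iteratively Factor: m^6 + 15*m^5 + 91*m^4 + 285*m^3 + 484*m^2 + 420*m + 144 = (m + 1)*(m^5 + 14*m^4 + 77*m^3 + 208*m^2 + 276*m + 144) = (m + 1)*(m + 2)*(m^4 + 12*m^3 + 53*m^2 + 102*m + 72) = (m + 1)*(m + 2)*(m + 3)*(m^3 + 9*m^2 + 26*m + 24) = (m + 1)*(m + 2)*(m + 3)*(m + 4)*(m^2 + 5*m + 6) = (m + 1)*(m + 2)*(m + 3)^2*(m + 4)*(m + 2)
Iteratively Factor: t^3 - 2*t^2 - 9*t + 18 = (t + 3)*(t^2 - 5*t + 6) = (t - 3)*(t + 3)*(t - 2)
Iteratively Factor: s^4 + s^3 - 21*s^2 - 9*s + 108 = (s + 4)*(s^3 - 3*s^2 - 9*s + 27) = (s - 3)*(s + 4)*(s^2 - 9) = (s - 3)^2*(s + 4)*(s + 3)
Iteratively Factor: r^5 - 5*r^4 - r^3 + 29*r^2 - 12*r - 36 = (r - 2)*(r^4 - 3*r^3 - 7*r^2 + 15*r + 18) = (r - 3)*(r - 2)*(r^3 - 7*r - 6) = (r - 3)*(r - 2)*(r + 2)*(r^2 - 2*r - 3) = (r - 3)^2*(r - 2)*(r + 2)*(r + 1)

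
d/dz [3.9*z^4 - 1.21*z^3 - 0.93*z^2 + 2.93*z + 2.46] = 15.6*z^3 - 3.63*z^2 - 1.86*z + 2.93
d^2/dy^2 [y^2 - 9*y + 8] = 2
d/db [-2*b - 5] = -2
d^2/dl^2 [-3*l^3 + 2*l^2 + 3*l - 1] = 4 - 18*l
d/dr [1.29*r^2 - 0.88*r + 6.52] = 2.58*r - 0.88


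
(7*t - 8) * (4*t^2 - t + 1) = 28*t^3 - 39*t^2 + 15*t - 8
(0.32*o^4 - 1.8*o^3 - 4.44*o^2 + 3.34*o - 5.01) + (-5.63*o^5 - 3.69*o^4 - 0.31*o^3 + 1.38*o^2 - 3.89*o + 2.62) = -5.63*o^5 - 3.37*o^4 - 2.11*o^3 - 3.06*o^2 - 0.55*o - 2.39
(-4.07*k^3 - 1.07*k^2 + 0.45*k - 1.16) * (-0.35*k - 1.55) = 1.4245*k^4 + 6.683*k^3 + 1.501*k^2 - 0.2915*k + 1.798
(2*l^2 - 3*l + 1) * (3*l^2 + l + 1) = 6*l^4 - 7*l^3 + 2*l^2 - 2*l + 1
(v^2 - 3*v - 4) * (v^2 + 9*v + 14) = v^4 + 6*v^3 - 17*v^2 - 78*v - 56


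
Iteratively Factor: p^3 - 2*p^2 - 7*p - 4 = (p - 4)*(p^2 + 2*p + 1) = (p - 4)*(p + 1)*(p + 1)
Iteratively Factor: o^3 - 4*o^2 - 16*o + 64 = (o - 4)*(o^2 - 16) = (o - 4)^2*(o + 4)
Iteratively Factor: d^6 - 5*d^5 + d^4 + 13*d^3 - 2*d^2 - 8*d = (d)*(d^5 - 5*d^4 + d^3 + 13*d^2 - 2*d - 8) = d*(d + 1)*(d^4 - 6*d^3 + 7*d^2 + 6*d - 8) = d*(d - 2)*(d + 1)*(d^3 - 4*d^2 - d + 4) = d*(d - 4)*(d - 2)*(d + 1)*(d^2 - 1) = d*(d - 4)*(d - 2)*(d + 1)^2*(d - 1)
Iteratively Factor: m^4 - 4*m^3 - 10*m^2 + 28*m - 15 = (m - 1)*(m^3 - 3*m^2 - 13*m + 15) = (m - 1)*(m + 3)*(m^2 - 6*m + 5) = (m - 5)*(m - 1)*(m + 3)*(m - 1)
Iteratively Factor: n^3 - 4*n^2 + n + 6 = (n - 2)*(n^2 - 2*n - 3) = (n - 2)*(n + 1)*(n - 3)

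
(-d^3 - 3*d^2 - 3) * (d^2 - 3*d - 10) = -d^5 + 19*d^3 + 27*d^2 + 9*d + 30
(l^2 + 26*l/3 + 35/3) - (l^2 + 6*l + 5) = 8*l/3 + 20/3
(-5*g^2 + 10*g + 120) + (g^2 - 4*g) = -4*g^2 + 6*g + 120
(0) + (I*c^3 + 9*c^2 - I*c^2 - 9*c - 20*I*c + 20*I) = I*c^3 + 9*c^2 - I*c^2 - 9*c - 20*I*c + 20*I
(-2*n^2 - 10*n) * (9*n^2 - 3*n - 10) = -18*n^4 - 84*n^3 + 50*n^2 + 100*n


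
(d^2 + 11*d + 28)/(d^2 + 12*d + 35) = (d + 4)/(d + 5)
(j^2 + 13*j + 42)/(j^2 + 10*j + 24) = (j + 7)/(j + 4)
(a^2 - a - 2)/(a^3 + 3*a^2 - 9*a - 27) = (a^2 - a - 2)/(a^3 + 3*a^2 - 9*a - 27)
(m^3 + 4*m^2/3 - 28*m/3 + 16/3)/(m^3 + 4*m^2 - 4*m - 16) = (m - 2/3)/(m + 2)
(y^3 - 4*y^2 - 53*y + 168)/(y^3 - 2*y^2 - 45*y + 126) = (y - 8)/(y - 6)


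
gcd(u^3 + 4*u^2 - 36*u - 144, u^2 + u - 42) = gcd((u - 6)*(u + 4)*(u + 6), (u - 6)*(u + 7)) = u - 6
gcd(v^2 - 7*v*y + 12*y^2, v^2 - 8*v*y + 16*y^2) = -v + 4*y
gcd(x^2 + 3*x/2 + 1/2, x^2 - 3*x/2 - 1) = x + 1/2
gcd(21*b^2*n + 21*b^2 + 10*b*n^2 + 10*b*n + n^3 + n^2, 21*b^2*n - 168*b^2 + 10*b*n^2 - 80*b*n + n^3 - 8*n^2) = 21*b^2 + 10*b*n + n^2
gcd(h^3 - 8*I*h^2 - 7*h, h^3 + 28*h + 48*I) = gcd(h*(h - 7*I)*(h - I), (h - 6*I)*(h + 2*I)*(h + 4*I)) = 1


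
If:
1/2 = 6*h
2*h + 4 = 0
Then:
No Solution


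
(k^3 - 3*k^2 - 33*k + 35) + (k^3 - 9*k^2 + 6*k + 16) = 2*k^3 - 12*k^2 - 27*k + 51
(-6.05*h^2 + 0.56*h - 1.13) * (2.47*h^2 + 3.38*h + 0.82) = -14.9435*h^4 - 19.0658*h^3 - 5.8593*h^2 - 3.3602*h - 0.9266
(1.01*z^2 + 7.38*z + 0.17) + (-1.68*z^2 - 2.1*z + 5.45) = -0.67*z^2 + 5.28*z + 5.62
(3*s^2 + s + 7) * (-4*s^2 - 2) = -12*s^4 - 4*s^3 - 34*s^2 - 2*s - 14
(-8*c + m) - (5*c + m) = -13*c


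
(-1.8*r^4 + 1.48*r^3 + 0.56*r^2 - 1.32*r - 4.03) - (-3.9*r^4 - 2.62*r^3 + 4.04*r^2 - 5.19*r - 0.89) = 2.1*r^4 + 4.1*r^3 - 3.48*r^2 + 3.87*r - 3.14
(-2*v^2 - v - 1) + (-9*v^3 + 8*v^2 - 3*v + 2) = -9*v^3 + 6*v^2 - 4*v + 1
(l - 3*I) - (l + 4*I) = -7*I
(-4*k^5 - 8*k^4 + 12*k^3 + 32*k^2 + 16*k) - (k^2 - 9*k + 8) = -4*k^5 - 8*k^4 + 12*k^3 + 31*k^2 + 25*k - 8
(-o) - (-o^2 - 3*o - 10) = o^2 + 2*o + 10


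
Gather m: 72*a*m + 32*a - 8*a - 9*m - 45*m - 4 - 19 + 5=24*a + m*(72*a - 54) - 18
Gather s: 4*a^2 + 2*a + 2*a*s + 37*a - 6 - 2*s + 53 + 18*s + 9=4*a^2 + 39*a + s*(2*a + 16) + 56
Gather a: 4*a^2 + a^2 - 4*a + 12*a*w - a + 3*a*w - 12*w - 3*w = 5*a^2 + a*(15*w - 5) - 15*w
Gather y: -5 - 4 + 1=-8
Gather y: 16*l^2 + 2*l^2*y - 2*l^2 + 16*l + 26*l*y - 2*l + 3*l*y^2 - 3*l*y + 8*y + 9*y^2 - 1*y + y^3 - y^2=14*l^2 + 14*l + y^3 + y^2*(3*l + 8) + y*(2*l^2 + 23*l + 7)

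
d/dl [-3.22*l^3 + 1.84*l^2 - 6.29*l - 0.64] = -9.66*l^2 + 3.68*l - 6.29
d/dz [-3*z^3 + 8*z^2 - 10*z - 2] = -9*z^2 + 16*z - 10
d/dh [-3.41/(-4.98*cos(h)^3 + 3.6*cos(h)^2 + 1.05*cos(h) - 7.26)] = (50.9454*cos(h)^2 - 24.552*cos(h) - 3.5805)*sin(h)/(4.98*cos(h)^3 - 3.6*cos(h)^2 - 1.05*cos(h) + 7.26)^2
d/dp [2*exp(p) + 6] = 2*exp(p)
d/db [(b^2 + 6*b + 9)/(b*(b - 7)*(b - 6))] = (-b^4 - 12*b^3 + 93*b^2 + 234*b - 378)/(b^2*(b^4 - 26*b^3 + 253*b^2 - 1092*b + 1764))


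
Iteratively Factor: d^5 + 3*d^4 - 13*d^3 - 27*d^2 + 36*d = (d + 3)*(d^4 - 13*d^2 + 12*d) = (d + 3)*(d + 4)*(d^3 - 4*d^2 + 3*d) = d*(d + 3)*(d + 4)*(d^2 - 4*d + 3) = d*(d - 3)*(d + 3)*(d + 4)*(d - 1)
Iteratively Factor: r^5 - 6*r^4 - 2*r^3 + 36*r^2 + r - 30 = (r + 2)*(r^4 - 8*r^3 + 14*r^2 + 8*r - 15) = (r + 1)*(r + 2)*(r^3 - 9*r^2 + 23*r - 15) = (r - 5)*(r + 1)*(r + 2)*(r^2 - 4*r + 3) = (r - 5)*(r - 1)*(r + 1)*(r + 2)*(r - 3)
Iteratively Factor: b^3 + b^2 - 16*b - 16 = (b + 4)*(b^2 - 3*b - 4) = (b + 1)*(b + 4)*(b - 4)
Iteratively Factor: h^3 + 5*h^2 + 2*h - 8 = (h - 1)*(h^2 + 6*h + 8) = (h - 1)*(h + 4)*(h + 2)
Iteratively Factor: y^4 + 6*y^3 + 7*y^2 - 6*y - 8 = (y - 1)*(y^3 + 7*y^2 + 14*y + 8) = (y - 1)*(y + 1)*(y^2 + 6*y + 8) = (y - 1)*(y + 1)*(y + 4)*(y + 2)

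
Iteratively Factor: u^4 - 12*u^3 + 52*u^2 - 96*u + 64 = (u - 4)*(u^3 - 8*u^2 + 20*u - 16) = (u - 4)^2*(u^2 - 4*u + 4) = (u - 4)^2*(u - 2)*(u - 2)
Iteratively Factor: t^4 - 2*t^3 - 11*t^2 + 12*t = (t)*(t^3 - 2*t^2 - 11*t + 12) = t*(t + 3)*(t^2 - 5*t + 4) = t*(t - 4)*(t + 3)*(t - 1)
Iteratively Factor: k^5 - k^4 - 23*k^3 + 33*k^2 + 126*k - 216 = (k + 4)*(k^4 - 5*k^3 - 3*k^2 + 45*k - 54) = (k + 3)*(k + 4)*(k^3 - 8*k^2 + 21*k - 18) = (k - 3)*(k + 3)*(k + 4)*(k^2 - 5*k + 6) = (k - 3)*(k - 2)*(k + 3)*(k + 4)*(k - 3)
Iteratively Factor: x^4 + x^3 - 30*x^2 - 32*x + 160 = (x + 4)*(x^3 - 3*x^2 - 18*x + 40) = (x - 2)*(x + 4)*(x^2 - x - 20) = (x - 2)*(x + 4)^2*(x - 5)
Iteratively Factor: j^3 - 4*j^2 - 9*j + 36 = (j - 4)*(j^2 - 9) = (j - 4)*(j + 3)*(j - 3)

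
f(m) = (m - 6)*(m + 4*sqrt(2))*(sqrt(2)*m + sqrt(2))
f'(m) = sqrt(2)*(m - 6)*(m + 4*sqrt(2)) + (m - 6)*(sqrt(2)*m + sqrt(2)) + (m + 4*sqrt(2))*(sqrt(2)*m + sqrt(2)) = 3*sqrt(2)*m^2 - 10*sqrt(2)*m + 16*m - 40 - 6*sqrt(2)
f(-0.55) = -21.29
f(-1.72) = 30.95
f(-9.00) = -567.35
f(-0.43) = -27.09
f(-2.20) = 48.11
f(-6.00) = -29.12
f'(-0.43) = -48.50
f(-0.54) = -21.77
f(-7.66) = -257.72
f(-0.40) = -28.55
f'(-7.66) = 186.22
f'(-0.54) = -48.25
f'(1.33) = -38.51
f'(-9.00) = 278.45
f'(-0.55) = -48.22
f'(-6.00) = 93.10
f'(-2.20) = -32.04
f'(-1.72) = -39.13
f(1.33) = -107.52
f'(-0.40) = -48.55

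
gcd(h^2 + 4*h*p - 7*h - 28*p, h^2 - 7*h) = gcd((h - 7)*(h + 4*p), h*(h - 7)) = h - 7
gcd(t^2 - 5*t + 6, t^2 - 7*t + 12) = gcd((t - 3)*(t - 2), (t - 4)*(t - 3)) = t - 3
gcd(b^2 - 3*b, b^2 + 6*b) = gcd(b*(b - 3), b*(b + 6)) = b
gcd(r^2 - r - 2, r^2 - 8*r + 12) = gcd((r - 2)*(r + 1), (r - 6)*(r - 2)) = r - 2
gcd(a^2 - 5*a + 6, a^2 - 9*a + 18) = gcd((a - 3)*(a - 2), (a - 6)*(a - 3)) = a - 3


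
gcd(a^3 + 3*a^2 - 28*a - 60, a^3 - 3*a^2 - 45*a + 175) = a - 5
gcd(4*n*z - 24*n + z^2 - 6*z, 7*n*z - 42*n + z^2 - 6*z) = z - 6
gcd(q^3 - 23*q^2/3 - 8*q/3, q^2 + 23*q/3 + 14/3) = 1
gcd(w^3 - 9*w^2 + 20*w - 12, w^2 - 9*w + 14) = w - 2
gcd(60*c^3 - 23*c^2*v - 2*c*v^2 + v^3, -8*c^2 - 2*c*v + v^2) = -4*c + v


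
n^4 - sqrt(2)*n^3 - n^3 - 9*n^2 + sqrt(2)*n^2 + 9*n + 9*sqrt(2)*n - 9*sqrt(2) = (n - 3)*(n - 1)*(n + 3)*(n - sqrt(2))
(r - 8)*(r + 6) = r^2 - 2*r - 48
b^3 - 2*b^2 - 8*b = b*(b - 4)*(b + 2)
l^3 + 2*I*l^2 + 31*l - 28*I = (l - 4*I)*(l - I)*(l + 7*I)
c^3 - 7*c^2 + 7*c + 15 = (c - 5)*(c - 3)*(c + 1)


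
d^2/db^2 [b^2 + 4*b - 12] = 2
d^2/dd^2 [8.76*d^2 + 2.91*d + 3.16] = 17.5200000000000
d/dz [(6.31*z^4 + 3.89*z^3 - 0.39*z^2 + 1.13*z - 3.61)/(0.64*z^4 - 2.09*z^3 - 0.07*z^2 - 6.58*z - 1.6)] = (-15.6775*z^6 - 0.384199999999996*z^5 - 127.8164*z^4 - 77.6114*z^3 - 38.6614*z^2 + 0.7426*z - 25.5618)/(0.4096*z^8 - 2.6752*z^7 + 4.2785*z^6 - 8.1298*z^5 + 25.4613*z^4 + 7.6092*z^3 + 43.5204*z^2 + 21.056*z + 2.56)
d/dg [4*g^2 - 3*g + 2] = 8*g - 3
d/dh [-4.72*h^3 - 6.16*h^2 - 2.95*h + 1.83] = -14.16*h^2 - 12.32*h - 2.95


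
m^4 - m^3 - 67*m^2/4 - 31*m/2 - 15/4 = (m - 5)*(m + 1/2)^2*(m + 3)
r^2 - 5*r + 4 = (r - 4)*(r - 1)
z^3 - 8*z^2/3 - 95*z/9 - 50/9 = (z - 5)*(z + 2/3)*(z + 5/3)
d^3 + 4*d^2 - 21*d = d*(d - 3)*(d + 7)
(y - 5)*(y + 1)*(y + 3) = y^3 - y^2 - 17*y - 15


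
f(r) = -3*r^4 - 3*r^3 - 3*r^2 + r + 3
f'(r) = -12*r^3 - 9*r^2 - 6*r + 1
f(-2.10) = -42.89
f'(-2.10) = 85.04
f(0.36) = 2.78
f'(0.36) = -2.89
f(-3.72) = -462.30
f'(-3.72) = 516.52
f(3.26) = -468.40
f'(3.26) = -529.96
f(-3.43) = -329.90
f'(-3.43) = 399.94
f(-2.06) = -39.59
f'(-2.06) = 80.07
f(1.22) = -12.34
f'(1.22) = -41.51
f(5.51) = -3349.63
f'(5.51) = -2312.71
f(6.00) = -4635.00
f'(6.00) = -2951.00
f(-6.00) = -3351.00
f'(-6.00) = 2305.00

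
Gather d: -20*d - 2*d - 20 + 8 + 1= -22*d - 11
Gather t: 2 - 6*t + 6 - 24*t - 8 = -30*t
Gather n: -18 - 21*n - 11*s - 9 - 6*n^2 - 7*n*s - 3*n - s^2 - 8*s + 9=-6*n^2 + n*(-7*s - 24) - s^2 - 19*s - 18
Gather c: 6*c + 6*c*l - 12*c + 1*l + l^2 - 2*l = c*(6*l - 6) + l^2 - l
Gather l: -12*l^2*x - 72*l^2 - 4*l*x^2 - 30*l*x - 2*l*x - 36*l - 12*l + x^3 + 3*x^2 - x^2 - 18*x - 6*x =l^2*(-12*x - 72) + l*(-4*x^2 - 32*x - 48) + x^3 + 2*x^2 - 24*x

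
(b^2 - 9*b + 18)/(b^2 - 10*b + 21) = (b - 6)/(b - 7)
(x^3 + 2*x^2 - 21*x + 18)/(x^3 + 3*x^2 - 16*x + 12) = (x - 3)/(x - 2)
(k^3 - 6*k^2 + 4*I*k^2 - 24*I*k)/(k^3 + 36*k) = (k^2 + k*(-6 + 4*I) - 24*I)/(k^2 + 36)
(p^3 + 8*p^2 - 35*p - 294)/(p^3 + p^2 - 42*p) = (p + 7)/p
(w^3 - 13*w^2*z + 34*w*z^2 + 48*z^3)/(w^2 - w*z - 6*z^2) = (-w^3 + 13*w^2*z - 34*w*z^2 - 48*z^3)/(-w^2 + w*z + 6*z^2)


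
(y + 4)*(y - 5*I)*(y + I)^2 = y^4 + 4*y^3 - 3*I*y^3 + 9*y^2 - 12*I*y^2 + 36*y + 5*I*y + 20*I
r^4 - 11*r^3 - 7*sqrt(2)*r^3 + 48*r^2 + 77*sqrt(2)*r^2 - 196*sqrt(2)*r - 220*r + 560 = (r - 7)*(r - 4)*(r - 5*sqrt(2))*(r - 2*sqrt(2))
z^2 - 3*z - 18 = (z - 6)*(z + 3)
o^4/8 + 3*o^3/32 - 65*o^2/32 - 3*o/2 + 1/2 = (o/4 + 1)*(o/2 + 1/2)*(o - 4)*(o - 1/4)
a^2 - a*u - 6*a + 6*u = (a - 6)*(a - u)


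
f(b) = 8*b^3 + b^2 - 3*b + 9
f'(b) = 24*b^2 + 2*b - 3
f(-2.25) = -70.31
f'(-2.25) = 114.00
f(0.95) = 13.91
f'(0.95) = 20.56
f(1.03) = 15.71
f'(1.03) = 24.52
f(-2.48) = -99.43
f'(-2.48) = 139.65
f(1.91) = 62.66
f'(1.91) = 88.37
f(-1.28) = -2.30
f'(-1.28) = 33.76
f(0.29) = 8.41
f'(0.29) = -0.40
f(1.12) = 18.13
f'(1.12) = 29.35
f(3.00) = 225.00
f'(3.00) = 219.00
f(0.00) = 9.00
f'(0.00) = -3.00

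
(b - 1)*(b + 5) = b^2 + 4*b - 5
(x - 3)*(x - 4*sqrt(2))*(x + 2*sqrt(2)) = x^3 - 3*x^2 - 2*sqrt(2)*x^2 - 16*x + 6*sqrt(2)*x + 48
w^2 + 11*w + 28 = (w + 4)*(w + 7)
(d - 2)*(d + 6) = d^2 + 4*d - 12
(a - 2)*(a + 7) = a^2 + 5*a - 14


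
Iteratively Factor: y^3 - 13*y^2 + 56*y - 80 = (y - 4)*(y^2 - 9*y + 20) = (y - 5)*(y - 4)*(y - 4)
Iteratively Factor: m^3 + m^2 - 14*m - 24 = (m + 3)*(m^2 - 2*m - 8) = (m + 2)*(m + 3)*(m - 4)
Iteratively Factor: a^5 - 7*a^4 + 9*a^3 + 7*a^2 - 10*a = (a)*(a^4 - 7*a^3 + 9*a^2 + 7*a - 10) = a*(a - 2)*(a^3 - 5*a^2 - a + 5) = a*(a - 2)*(a + 1)*(a^2 - 6*a + 5) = a*(a - 2)*(a - 1)*(a + 1)*(a - 5)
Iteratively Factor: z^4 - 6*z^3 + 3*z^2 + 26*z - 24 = (z - 1)*(z^3 - 5*z^2 - 2*z + 24) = (z - 4)*(z - 1)*(z^2 - z - 6) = (z - 4)*(z - 3)*(z - 1)*(z + 2)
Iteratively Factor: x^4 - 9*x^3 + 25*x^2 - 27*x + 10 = (x - 1)*(x^3 - 8*x^2 + 17*x - 10) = (x - 2)*(x - 1)*(x^2 - 6*x + 5) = (x - 2)*(x - 1)^2*(x - 5)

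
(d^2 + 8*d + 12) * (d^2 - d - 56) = d^4 + 7*d^3 - 52*d^2 - 460*d - 672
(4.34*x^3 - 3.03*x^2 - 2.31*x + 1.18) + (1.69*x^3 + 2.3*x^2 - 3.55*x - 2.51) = 6.03*x^3 - 0.73*x^2 - 5.86*x - 1.33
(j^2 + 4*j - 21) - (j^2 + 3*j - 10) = j - 11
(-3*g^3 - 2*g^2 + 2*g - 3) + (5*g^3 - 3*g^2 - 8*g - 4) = 2*g^3 - 5*g^2 - 6*g - 7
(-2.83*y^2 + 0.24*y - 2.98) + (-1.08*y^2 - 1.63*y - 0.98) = -3.91*y^2 - 1.39*y - 3.96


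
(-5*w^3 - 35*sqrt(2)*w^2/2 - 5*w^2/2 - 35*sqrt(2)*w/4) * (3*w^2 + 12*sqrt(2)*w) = -15*w^5 - 225*sqrt(2)*w^4/2 - 15*w^4/2 - 420*w^3 - 225*sqrt(2)*w^3/4 - 210*w^2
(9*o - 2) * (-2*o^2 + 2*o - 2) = -18*o^3 + 22*o^2 - 22*o + 4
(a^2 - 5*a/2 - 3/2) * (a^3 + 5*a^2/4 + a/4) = a^5 - 5*a^4/4 - 35*a^3/8 - 5*a^2/2 - 3*a/8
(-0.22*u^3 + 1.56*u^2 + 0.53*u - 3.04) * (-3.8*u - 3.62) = 0.836*u^4 - 5.1316*u^3 - 7.6612*u^2 + 9.6334*u + 11.0048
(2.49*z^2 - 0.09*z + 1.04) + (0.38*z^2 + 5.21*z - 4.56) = 2.87*z^2 + 5.12*z - 3.52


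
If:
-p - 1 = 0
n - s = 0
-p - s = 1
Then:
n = 0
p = -1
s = 0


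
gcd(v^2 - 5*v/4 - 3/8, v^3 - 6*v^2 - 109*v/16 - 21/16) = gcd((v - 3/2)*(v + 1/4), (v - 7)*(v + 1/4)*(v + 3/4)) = v + 1/4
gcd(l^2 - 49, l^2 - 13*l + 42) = l - 7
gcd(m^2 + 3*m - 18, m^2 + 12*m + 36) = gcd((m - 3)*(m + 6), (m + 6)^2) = m + 6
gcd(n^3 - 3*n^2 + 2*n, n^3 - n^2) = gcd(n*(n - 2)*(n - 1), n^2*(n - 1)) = n^2 - n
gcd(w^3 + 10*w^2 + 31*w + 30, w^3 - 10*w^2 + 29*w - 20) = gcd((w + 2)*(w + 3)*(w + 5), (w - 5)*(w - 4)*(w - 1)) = 1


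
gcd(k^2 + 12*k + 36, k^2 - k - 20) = 1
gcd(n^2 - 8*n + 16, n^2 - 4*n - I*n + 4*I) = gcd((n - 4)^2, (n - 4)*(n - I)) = n - 4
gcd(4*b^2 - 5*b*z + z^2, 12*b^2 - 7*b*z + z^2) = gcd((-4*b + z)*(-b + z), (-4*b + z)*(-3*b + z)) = -4*b + z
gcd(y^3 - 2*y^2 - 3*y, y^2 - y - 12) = 1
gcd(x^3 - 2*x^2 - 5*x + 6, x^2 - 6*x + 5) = x - 1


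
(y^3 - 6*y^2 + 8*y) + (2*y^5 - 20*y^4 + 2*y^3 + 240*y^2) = 2*y^5 - 20*y^4 + 3*y^3 + 234*y^2 + 8*y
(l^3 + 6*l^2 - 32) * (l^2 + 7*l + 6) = l^5 + 13*l^4 + 48*l^3 + 4*l^2 - 224*l - 192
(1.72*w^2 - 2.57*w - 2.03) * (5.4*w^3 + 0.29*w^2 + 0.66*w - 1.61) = 9.288*w^5 - 13.3792*w^4 - 10.5721*w^3 - 5.0541*w^2 + 2.7979*w + 3.2683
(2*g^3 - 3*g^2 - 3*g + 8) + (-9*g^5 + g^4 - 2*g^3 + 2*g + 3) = -9*g^5 + g^4 - 3*g^2 - g + 11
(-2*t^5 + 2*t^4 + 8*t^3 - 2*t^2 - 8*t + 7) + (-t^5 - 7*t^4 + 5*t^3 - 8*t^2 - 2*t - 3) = -3*t^5 - 5*t^4 + 13*t^3 - 10*t^2 - 10*t + 4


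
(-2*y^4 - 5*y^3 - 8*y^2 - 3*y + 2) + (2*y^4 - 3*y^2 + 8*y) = -5*y^3 - 11*y^2 + 5*y + 2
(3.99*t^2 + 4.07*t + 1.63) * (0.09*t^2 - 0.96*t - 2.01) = 0.3591*t^4 - 3.4641*t^3 - 11.7804*t^2 - 9.7455*t - 3.2763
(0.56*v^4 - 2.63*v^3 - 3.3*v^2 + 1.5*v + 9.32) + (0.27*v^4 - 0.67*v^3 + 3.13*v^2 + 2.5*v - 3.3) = 0.83*v^4 - 3.3*v^3 - 0.17*v^2 + 4.0*v + 6.02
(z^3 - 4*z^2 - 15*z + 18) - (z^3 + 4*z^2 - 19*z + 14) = -8*z^2 + 4*z + 4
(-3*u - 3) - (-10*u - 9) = 7*u + 6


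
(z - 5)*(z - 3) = z^2 - 8*z + 15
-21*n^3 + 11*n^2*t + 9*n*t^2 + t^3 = (-n + t)*(3*n + t)*(7*n + t)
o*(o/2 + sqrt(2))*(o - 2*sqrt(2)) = o^3/2 - 4*o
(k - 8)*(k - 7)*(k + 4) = k^3 - 11*k^2 - 4*k + 224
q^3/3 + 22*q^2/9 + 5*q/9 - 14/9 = (q/3 + 1/3)*(q - 2/3)*(q + 7)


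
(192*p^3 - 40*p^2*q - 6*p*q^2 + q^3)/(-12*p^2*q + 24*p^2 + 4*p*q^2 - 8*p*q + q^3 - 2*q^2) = (-32*p^2 + 12*p*q - q^2)/(2*p*q - 4*p - q^2 + 2*q)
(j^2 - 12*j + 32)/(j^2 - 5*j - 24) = (j - 4)/(j + 3)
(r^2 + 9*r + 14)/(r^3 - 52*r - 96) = (r + 7)/(r^2 - 2*r - 48)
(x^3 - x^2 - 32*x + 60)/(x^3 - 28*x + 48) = (x - 5)/(x - 4)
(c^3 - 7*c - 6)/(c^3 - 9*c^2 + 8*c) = (c^3 - 7*c - 6)/(c*(c^2 - 9*c + 8))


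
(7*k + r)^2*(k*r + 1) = 49*k^3*r + 14*k^2*r^2 + 49*k^2 + k*r^3 + 14*k*r + r^2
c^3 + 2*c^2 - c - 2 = (c - 1)*(c + 1)*(c + 2)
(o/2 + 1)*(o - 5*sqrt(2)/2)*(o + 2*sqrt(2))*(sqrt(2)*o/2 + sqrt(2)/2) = sqrt(2)*o^4/4 - o^3/4 + 3*sqrt(2)*o^3/4 - 2*sqrt(2)*o^2 - 3*o^2/4 - 15*sqrt(2)*o/2 - o/2 - 5*sqrt(2)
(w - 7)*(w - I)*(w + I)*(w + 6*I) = w^4 - 7*w^3 + 6*I*w^3 + w^2 - 42*I*w^2 - 7*w + 6*I*w - 42*I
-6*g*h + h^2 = h*(-6*g + h)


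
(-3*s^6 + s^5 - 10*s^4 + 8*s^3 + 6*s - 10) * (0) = 0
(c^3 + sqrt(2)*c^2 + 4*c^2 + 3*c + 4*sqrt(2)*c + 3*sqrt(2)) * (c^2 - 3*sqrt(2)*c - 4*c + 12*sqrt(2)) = c^5 - 2*sqrt(2)*c^4 - 19*c^3 - 12*c^2 + 26*sqrt(2)*c^2 + 24*sqrt(2)*c + 78*c + 72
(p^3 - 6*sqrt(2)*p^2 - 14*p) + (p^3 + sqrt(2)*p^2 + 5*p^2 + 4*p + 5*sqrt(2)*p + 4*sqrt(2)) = 2*p^3 - 5*sqrt(2)*p^2 + 5*p^2 - 10*p + 5*sqrt(2)*p + 4*sqrt(2)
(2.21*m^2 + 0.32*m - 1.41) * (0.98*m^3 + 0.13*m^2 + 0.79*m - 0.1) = 2.1658*m^5 + 0.6009*m^4 + 0.4057*m^3 - 0.1515*m^2 - 1.1459*m + 0.141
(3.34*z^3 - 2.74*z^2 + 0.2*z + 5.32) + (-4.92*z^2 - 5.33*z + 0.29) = 3.34*z^3 - 7.66*z^2 - 5.13*z + 5.61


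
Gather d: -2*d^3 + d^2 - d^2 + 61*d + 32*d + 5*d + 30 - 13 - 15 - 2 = -2*d^3 + 98*d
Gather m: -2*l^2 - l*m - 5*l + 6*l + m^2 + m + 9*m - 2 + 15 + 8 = -2*l^2 + l + m^2 + m*(10 - l) + 21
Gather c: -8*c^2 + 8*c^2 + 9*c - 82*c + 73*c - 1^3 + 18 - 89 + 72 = 0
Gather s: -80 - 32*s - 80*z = -32*s - 80*z - 80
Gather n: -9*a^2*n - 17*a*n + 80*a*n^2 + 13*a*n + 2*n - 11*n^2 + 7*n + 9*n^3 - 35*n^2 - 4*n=9*n^3 + n^2*(80*a - 46) + n*(-9*a^2 - 4*a + 5)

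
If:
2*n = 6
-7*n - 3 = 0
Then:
No Solution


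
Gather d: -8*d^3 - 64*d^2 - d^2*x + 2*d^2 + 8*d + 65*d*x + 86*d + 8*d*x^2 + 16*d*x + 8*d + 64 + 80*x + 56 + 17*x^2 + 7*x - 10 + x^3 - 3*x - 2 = -8*d^3 + d^2*(-x - 62) + d*(8*x^2 + 81*x + 102) + x^3 + 17*x^2 + 84*x + 108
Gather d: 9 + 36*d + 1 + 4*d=40*d + 10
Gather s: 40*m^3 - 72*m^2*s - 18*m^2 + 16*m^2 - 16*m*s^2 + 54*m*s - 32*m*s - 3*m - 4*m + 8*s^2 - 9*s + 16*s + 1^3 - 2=40*m^3 - 2*m^2 - 7*m + s^2*(8 - 16*m) + s*(-72*m^2 + 22*m + 7) - 1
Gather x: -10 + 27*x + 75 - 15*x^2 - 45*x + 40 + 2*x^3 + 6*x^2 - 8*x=2*x^3 - 9*x^2 - 26*x + 105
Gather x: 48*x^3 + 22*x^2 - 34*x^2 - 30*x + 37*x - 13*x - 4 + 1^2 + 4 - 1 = 48*x^3 - 12*x^2 - 6*x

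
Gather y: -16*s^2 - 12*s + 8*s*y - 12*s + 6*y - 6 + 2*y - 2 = -16*s^2 - 24*s + y*(8*s + 8) - 8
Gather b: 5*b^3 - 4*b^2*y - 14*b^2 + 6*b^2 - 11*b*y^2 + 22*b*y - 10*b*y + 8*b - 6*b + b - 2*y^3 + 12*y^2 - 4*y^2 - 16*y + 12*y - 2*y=5*b^3 + b^2*(-4*y - 8) + b*(-11*y^2 + 12*y + 3) - 2*y^3 + 8*y^2 - 6*y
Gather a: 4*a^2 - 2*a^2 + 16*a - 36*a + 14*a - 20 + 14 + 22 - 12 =2*a^2 - 6*a + 4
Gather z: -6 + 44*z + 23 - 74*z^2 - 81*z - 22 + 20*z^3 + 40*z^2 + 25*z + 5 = 20*z^3 - 34*z^2 - 12*z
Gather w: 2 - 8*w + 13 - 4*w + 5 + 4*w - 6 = 14 - 8*w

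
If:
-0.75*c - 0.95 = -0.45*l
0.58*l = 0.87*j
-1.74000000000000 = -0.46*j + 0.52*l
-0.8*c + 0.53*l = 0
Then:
No Solution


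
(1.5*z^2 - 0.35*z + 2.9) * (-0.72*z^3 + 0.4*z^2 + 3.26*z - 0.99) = -1.08*z^5 + 0.852*z^4 + 2.662*z^3 - 1.466*z^2 + 9.8005*z - 2.871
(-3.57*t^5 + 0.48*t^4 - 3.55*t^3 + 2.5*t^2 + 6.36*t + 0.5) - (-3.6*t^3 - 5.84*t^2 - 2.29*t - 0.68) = -3.57*t^5 + 0.48*t^4 + 0.0500000000000003*t^3 + 8.34*t^2 + 8.65*t + 1.18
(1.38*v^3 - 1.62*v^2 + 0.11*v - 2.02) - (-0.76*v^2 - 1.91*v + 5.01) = 1.38*v^3 - 0.86*v^2 + 2.02*v - 7.03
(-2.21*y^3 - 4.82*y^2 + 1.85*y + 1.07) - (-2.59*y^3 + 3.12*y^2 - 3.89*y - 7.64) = 0.38*y^3 - 7.94*y^2 + 5.74*y + 8.71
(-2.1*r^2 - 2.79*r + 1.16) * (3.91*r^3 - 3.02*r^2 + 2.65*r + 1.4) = -8.211*r^5 - 4.5669*r^4 + 7.3964*r^3 - 13.8367*r^2 - 0.832*r + 1.624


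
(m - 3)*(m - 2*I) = m^2 - 3*m - 2*I*m + 6*I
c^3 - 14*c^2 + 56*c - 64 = (c - 8)*(c - 4)*(c - 2)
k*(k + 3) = k^2 + 3*k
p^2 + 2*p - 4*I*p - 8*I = (p + 2)*(p - 4*I)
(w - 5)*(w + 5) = w^2 - 25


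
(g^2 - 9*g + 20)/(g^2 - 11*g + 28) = (g - 5)/(g - 7)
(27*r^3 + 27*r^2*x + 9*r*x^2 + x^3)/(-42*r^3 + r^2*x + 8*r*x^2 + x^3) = (9*r^2 + 6*r*x + x^2)/(-14*r^2 + 5*r*x + x^2)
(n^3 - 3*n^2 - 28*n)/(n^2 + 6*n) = (n^2 - 3*n - 28)/(n + 6)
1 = 1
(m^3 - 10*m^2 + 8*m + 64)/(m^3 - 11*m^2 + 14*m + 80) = (m - 4)/(m - 5)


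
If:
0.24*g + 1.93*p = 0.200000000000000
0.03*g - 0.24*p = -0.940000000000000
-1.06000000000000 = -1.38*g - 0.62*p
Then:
No Solution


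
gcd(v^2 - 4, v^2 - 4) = v^2 - 4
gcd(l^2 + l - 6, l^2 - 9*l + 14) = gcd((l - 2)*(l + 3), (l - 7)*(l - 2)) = l - 2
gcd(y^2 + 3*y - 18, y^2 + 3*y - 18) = y^2 + 3*y - 18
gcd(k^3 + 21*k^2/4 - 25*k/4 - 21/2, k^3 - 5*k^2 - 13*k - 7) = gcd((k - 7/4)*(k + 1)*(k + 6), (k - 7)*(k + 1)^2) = k + 1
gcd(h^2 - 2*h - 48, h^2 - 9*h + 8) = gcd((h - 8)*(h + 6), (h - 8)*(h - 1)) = h - 8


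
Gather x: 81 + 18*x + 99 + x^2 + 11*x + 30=x^2 + 29*x + 210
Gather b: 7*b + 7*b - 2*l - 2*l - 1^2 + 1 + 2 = 14*b - 4*l + 2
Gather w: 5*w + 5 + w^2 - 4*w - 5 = w^2 + w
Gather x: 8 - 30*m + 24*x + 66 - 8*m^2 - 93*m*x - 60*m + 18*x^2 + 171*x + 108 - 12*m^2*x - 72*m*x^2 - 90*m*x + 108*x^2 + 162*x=-8*m^2 - 90*m + x^2*(126 - 72*m) + x*(-12*m^2 - 183*m + 357) + 182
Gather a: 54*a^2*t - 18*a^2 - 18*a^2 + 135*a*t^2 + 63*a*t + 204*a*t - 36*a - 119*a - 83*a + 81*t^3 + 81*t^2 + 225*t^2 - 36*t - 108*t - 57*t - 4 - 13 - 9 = a^2*(54*t - 36) + a*(135*t^2 + 267*t - 238) + 81*t^3 + 306*t^2 - 201*t - 26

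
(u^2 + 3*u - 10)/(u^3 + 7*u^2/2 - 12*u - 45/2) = 2*(u - 2)/(2*u^2 - 3*u - 9)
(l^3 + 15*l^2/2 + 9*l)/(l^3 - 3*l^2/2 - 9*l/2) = (l + 6)/(l - 3)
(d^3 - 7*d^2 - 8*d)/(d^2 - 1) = d*(d - 8)/(d - 1)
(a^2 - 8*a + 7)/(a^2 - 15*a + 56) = (a - 1)/(a - 8)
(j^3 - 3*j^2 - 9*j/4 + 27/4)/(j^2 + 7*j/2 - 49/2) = (4*j^3 - 12*j^2 - 9*j + 27)/(2*(2*j^2 + 7*j - 49))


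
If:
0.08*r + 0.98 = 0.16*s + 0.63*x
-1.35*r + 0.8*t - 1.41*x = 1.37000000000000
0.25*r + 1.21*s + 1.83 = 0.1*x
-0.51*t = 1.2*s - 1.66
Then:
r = 0.90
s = -1.53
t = 6.85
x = 2.06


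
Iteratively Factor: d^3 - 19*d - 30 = (d + 2)*(d^2 - 2*d - 15) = (d + 2)*(d + 3)*(d - 5)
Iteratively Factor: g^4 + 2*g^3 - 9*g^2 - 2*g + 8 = (g + 4)*(g^3 - 2*g^2 - g + 2) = (g - 1)*(g + 4)*(g^2 - g - 2) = (g - 1)*(g + 1)*(g + 4)*(g - 2)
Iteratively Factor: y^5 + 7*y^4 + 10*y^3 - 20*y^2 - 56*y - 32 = (y + 4)*(y^4 + 3*y^3 - 2*y^2 - 12*y - 8) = (y + 1)*(y + 4)*(y^3 + 2*y^2 - 4*y - 8) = (y + 1)*(y + 2)*(y + 4)*(y^2 - 4) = (y + 1)*(y + 2)^2*(y + 4)*(y - 2)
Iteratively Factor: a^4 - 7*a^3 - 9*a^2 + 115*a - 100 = (a - 5)*(a^3 - 2*a^2 - 19*a + 20) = (a - 5)*(a + 4)*(a^2 - 6*a + 5) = (a - 5)^2*(a + 4)*(a - 1)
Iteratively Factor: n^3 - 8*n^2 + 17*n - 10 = (n - 5)*(n^2 - 3*n + 2) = (n - 5)*(n - 2)*(n - 1)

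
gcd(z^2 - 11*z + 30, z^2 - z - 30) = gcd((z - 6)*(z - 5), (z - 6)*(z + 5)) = z - 6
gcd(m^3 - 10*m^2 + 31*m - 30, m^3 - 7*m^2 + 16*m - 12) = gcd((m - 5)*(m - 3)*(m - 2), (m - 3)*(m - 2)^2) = m^2 - 5*m + 6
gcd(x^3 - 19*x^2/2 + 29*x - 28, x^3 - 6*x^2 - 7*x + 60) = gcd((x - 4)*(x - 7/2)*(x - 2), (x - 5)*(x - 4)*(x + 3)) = x - 4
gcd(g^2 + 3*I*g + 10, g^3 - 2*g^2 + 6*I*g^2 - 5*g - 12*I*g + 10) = g + 5*I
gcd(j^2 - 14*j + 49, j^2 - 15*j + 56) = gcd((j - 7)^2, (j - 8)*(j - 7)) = j - 7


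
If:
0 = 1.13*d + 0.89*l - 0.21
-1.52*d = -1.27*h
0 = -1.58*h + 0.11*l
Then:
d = 0.01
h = 0.02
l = 0.22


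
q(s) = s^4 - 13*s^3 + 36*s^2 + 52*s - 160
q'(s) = 4*s^3 - 39*s^2 + 72*s + 52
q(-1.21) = -145.04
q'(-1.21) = -99.31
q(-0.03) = -161.53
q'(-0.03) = 49.80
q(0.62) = -116.87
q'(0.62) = 82.60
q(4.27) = 38.75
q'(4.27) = -40.23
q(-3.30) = 646.21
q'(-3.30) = -754.06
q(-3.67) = 958.05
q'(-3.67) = -935.25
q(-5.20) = 3102.11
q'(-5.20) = -1939.39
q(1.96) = -2.91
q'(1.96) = 73.42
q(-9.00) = 18326.00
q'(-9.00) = -6671.00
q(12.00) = 3920.00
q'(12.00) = 2212.00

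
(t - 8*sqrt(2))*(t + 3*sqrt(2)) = t^2 - 5*sqrt(2)*t - 48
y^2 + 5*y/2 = y*(y + 5/2)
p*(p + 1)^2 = p^3 + 2*p^2 + p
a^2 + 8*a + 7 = (a + 1)*(a + 7)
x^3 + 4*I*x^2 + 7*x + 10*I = (x - 2*I)*(x + I)*(x + 5*I)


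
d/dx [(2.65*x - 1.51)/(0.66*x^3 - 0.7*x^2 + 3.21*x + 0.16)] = (-3.498*x^3 + 4.8448*x^2 - 2.114*x + 5.2711)/(0.4356*x^6 - 0.924*x^5 + 4.7272*x^4 - 4.2828*x^3 + 10.0801*x^2 + 1.0272*x + 0.0256)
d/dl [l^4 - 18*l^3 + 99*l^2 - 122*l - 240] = 4*l^3 - 54*l^2 + 198*l - 122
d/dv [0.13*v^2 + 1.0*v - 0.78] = 0.26*v + 1.0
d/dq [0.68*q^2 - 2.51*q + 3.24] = 1.36*q - 2.51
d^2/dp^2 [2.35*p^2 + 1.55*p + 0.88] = 4.70000000000000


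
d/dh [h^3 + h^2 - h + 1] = 3*h^2 + 2*h - 1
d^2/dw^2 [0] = 0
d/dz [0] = 0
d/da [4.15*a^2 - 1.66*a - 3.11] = 8.3*a - 1.66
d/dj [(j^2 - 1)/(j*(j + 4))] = 2*(2*j^2 + j + 2)/(j^2*(j^2 + 8*j + 16))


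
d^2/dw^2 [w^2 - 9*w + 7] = 2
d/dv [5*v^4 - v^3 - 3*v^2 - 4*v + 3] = 20*v^3 - 3*v^2 - 6*v - 4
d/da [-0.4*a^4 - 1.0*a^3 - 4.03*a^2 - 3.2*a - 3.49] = -1.6*a^3 - 3.0*a^2 - 8.06*a - 3.2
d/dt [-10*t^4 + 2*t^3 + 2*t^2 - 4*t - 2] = -40*t^3 + 6*t^2 + 4*t - 4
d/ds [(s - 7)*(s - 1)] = 2*s - 8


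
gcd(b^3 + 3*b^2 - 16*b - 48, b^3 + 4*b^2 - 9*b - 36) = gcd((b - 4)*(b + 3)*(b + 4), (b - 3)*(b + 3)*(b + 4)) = b^2 + 7*b + 12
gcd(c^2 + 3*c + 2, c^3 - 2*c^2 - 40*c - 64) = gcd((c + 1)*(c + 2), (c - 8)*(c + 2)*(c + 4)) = c + 2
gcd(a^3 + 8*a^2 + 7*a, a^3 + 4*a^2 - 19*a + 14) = a + 7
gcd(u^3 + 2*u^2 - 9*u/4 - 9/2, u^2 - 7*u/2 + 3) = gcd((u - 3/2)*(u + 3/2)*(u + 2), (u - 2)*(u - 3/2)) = u - 3/2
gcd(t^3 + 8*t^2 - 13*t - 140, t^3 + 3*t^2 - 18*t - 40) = t^2 + t - 20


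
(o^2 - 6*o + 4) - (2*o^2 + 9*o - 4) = -o^2 - 15*o + 8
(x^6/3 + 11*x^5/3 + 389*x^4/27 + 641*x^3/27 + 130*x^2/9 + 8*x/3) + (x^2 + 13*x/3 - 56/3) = x^6/3 + 11*x^5/3 + 389*x^4/27 + 641*x^3/27 + 139*x^2/9 + 7*x - 56/3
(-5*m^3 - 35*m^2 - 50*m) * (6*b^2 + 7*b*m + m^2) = -30*b^2*m^3 - 210*b^2*m^2 - 300*b^2*m - 35*b*m^4 - 245*b*m^3 - 350*b*m^2 - 5*m^5 - 35*m^4 - 50*m^3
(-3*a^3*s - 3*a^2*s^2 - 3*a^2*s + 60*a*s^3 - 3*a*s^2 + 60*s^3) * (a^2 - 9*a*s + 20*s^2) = -3*a^5*s + 24*a^4*s^2 - 3*a^4*s + 27*a^3*s^3 + 24*a^3*s^2 - 600*a^2*s^4 + 27*a^2*s^3 + 1200*a*s^5 - 600*a*s^4 + 1200*s^5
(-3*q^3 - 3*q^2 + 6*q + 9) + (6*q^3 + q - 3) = 3*q^3 - 3*q^2 + 7*q + 6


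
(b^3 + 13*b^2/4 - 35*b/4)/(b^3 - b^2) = (4*b^2 + 13*b - 35)/(4*b*(b - 1))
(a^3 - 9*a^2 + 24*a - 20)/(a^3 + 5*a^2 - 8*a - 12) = (a^2 - 7*a + 10)/(a^2 + 7*a + 6)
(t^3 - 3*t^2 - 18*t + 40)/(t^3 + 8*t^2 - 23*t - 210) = (t^2 + 2*t - 8)/(t^2 + 13*t + 42)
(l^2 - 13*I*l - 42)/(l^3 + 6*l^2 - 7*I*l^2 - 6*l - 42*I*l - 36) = (l - 7*I)/(l^2 + l*(6 - I) - 6*I)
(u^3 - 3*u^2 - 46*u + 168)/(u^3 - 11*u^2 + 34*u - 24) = (u + 7)/(u - 1)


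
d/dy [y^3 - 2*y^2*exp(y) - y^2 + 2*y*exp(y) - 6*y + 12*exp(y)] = -2*y^2*exp(y) + 3*y^2 - 2*y*exp(y) - 2*y + 14*exp(y) - 6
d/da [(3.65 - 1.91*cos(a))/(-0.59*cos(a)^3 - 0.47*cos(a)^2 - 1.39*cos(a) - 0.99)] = (2.2538*cos(a)^3 - 5.5628*cos(a)^2 - 3.431*cos(a) - 6.9644)*sin(a)/(0.3481*cos(a)^6 + 0.5546*cos(a)^5 + 1.8611*cos(a)^4 + 2.4748*cos(a)^3 + 2.8627*cos(a)^2 + 2.7522*cos(a) + 0.9801)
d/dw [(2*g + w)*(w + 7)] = 2*g + 2*w + 7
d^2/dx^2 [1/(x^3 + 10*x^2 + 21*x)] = 2*(-x*(3*x + 10)*(x^2 + 10*x + 21) + (3*x^2 + 20*x + 21)^2)/(x^3*(x^2 + 10*x + 21)^3)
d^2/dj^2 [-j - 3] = 0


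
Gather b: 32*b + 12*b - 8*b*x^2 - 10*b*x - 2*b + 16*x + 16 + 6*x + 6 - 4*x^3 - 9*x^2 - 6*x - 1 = b*(-8*x^2 - 10*x + 42) - 4*x^3 - 9*x^2 + 16*x + 21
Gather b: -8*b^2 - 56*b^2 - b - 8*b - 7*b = -64*b^2 - 16*b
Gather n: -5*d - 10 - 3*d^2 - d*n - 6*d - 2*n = -3*d^2 - 11*d + n*(-d - 2) - 10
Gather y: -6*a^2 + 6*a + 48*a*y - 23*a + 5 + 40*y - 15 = -6*a^2 - 17*a + y*(48*a + 40) - 10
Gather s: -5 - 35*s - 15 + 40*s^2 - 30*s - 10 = 40*s^2 - 65*s - 30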